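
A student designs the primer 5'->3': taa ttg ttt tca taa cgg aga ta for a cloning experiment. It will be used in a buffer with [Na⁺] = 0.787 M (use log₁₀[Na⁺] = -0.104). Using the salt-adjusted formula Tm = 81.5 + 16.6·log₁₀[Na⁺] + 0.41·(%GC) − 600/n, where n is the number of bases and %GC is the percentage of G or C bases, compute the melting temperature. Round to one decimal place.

64.4°C

Length n = 23. Scanning the sequence gives A=8, G=4, T=9, C=2.
G+C = 6, so %GC = 6/23 × 100 = 26.087%
Salt term: 16.6 × (-0.104) = -1.726
GC term: 0.41 × 26.087 = 10.696; length term: −600/23 = −26.087
Tm = 81.5 + (-1.726) + 10.696 − 26.087 = 64.383 → 64.4°C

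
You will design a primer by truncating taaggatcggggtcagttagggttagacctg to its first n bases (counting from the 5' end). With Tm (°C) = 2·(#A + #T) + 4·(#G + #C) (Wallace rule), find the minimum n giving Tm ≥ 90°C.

n = 30

First 29 bases: TAAGGATCGGGGTCAGTTAGGGTTAGACC → Tm = 88°C (< 90°C)
First 30 bases: TAAGGATCGGGGTCAGTTAGGGTTAGACCT → Tm = 90°C (≥ 90°C)
Since every base adds ≥2°C, Tm only increases with n, so the threshold is first crossed at n = 30.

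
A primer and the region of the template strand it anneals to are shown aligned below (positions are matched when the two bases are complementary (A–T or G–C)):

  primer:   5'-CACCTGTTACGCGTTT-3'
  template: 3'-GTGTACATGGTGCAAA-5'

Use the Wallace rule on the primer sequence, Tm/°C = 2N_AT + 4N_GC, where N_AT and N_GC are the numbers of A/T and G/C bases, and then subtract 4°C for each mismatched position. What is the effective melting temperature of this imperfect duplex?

Primer base counts: A=2, T=6, G=3, C=5 → A+T=8, G+C=8
Perfect-match Tm = 2(8) + 4(8) = 16 + 32 = 48°C
Mismatches (positions where the bases are not complementary): 4 (at positions 4, 8, 9, 11)
Effective Tm = 48 − 4×4 = 48 − 16 = 32°C

32°C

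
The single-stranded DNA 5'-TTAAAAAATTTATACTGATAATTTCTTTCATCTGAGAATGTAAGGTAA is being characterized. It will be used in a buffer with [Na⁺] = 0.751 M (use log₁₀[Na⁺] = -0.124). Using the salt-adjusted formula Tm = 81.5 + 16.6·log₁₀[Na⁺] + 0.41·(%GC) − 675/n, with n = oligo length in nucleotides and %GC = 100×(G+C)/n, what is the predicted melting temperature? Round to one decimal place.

73.9°C

Length n = 48. Base counts: G=6, A=19, C=4, T=19
G+C = 10, so %GC = 10/48 × 100 = 20.833%
Salt term: 16.6 × (-0.124) = -2.058
GC term: 0.41 × 20.833 = 8.542; length term: −675/48 = −14.062
Tm = 81.5 + (-2.058) + 8.542 − 14.062 = 73.922 → 73.9°C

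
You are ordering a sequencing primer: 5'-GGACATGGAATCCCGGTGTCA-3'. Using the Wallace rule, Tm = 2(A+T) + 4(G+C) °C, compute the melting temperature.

Counting bases: G=7, A=5, T=4, C=5
AT pairs contribute 9, GC pairs contribute 12.
Tm = 2(9) + 4(12) = 18 + 48 = 66°C

66°C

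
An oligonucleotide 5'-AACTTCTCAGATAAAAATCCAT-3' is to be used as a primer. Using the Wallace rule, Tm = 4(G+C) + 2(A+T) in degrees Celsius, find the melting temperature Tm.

Counting bases: T=6, A=10, G=1, C=5
So N_AT = 16 and N_GC = 6.
Tm = 2(16) + 4(6) = 32 + 24 = 56°C

56°C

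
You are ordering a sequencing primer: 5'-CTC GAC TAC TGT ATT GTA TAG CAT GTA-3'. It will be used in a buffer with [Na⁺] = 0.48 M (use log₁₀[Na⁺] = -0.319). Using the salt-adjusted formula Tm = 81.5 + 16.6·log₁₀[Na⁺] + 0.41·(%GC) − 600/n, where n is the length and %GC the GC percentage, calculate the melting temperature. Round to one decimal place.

69.2°C

Length n = 27. Scanning the sequence gives A=7, G=5, C=5, T=10.
G+C = 10, so %GC = 10/27 × 100 = 37.037%
Salt term: 16.6 × (-0.319) = -5.295
GC term: 0.41 × 37.037 = 15.185; length term: −600/27 = −22.222
Tm = 81.5 + (-5.295) + 15.185 − 22.222 = 69.168 → 69.2°C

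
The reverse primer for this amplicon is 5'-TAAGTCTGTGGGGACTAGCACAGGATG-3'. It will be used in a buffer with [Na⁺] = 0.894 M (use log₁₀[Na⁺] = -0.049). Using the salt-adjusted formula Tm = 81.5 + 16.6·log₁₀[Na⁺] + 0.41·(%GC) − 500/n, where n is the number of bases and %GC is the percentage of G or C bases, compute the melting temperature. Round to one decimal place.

Length n = 27. Base counts: T=6, C=4, G=10, A=7
G+C = 14, so %GC = 14/27 × 100 = 51.852%
Salt term: 16.6 × (-0.049) = -0.813
GC term: 0.41 × 51.852 = 21.259; length term: −500/27 = −18.519
Tm = 81.5 + (-0.813) + 21.259 − 18.519 = 83.427 → 83.4°C

83.4°C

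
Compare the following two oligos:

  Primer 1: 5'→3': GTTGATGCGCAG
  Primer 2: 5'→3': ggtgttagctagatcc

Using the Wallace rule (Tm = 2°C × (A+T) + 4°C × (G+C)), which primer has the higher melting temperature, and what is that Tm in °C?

Primer 2, 48°C

Primer 1: A+T=5, G+C=7 → Tm = 2(5)+4(7) = 38°C
Primer 2: A+T=8, G+C=8 → Tm = 2(8)+4(8) = 48°C
38°C vs 48°C → primer 2 is higher.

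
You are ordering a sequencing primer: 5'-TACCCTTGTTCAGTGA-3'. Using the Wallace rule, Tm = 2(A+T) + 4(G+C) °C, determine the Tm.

Base counts: C=4, T=6, A=3, G=3
AT pairs contribute 9, GC pairs contribute 7.
Tm = 4·7 + 2·9 = 28 + 18 = 46°C

46°C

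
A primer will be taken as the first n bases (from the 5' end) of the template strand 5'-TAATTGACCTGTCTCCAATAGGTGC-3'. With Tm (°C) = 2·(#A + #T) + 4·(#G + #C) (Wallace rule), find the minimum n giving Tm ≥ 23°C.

n = 9

First 8 bases: TAATTGAC → Tm = 20°C (< 23°C)
First 9 bases: TAATTGACC → Tm = 24°C (≥ 23°C)
Since every base adds ≥2°C, Tm only increases with n, so the threshold is first crossed at n = 9.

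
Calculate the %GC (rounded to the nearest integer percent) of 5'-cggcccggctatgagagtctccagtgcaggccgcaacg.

68%

Counting bases: C=13, A=7, T=5, G=13
G+C = 13 + 13 = 26 out of 38 bases
%GC = 26/38 × 100 = 68.42% ≈ 68%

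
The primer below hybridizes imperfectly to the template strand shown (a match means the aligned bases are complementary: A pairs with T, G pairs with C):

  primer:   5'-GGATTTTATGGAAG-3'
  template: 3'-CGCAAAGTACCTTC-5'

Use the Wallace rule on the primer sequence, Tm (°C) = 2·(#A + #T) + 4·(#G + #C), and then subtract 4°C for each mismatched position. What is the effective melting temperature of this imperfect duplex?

Primer base counts: A=4, T=5, G=5, C=0 → A+T=9, G+C=5
Perfect-match Tm = 2(9) + 4(5) = 18 + 20 = 38°C
Mismatches (positions where the bases are not complementary): 3 (at positions 2, 3, 7)
Effective Tm = 38 − 3×4 = 38 − 12 = 26°C

26°C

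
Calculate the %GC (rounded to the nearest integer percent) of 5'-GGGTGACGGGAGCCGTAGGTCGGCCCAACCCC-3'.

75%

Scanning the sequence gives A=5, G=13, T=3, C=11.
G+C = 13 + 11 = 24 out of 32 bases
%GC = 24/32 × 100 = 75% ≈ 75%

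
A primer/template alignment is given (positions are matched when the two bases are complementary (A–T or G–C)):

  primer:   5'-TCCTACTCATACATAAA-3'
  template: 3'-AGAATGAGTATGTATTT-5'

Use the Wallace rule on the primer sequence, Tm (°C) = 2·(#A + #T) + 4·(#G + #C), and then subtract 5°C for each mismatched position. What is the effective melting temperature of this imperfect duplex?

39°C

Primer base counts: A=7, T=5, G=0, C=5 → A+T=12, G+C=5
Perfect-match Tm = 2(12) + 4(5) = 24 + 20 = 44°C
Mismatches (positions where the bases are not complementary): 1 (at position 3)
Effective Tm = 44 − 1×5 = 44 − 5 = 39°C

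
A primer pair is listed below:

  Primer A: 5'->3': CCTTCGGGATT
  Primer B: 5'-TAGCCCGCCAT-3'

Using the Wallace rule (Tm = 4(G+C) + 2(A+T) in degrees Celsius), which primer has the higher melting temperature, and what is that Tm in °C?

Primer B, 36°C

Primer A: A+T=5, G+C=6 → Tm = 2(5)+4(6) = 34°C
Primer B: A+T=4, G+C=7 → Tm = 2(4)+4(7) = 36°C
34°C vs 36°C → primer B is higher.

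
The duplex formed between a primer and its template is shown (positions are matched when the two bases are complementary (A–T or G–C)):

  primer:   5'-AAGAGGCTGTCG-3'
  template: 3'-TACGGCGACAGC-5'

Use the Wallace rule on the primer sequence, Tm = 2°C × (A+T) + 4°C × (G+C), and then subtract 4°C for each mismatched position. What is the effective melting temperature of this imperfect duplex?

26°C

Primer base counts: A=3, T=2, G=5, C=2 → A+T=5, G+C=7
Perfect-match Tm = 2(5) + 4(7) = 10 + 28 = 38°C
Mismatches (positions where the bases are not complementary): 3 (at positions 2, 4, 5)
Effective Tm = 38 − 3×4 = 38 − 12 = 26°C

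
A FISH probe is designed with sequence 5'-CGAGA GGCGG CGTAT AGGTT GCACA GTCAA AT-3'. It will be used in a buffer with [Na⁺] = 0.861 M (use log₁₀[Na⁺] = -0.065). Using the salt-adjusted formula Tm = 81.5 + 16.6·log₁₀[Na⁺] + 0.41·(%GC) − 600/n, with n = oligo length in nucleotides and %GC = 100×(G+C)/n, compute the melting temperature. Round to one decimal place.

Length n = 32. Counting bases: A=9, G=11, C=6, T=6
G+C = 17, so %GC = 17/32 × 100 = 53.125%
Salt term: 16.6 × (-0.065) = -1.079
GC term: 0.41 × 53.125 = 21.781; length term: −600/32 = −18.75
Tm = 81.5 + (-1.079) + 21.781 − 18.75 = 83.452 → 83.5°C

83.5°C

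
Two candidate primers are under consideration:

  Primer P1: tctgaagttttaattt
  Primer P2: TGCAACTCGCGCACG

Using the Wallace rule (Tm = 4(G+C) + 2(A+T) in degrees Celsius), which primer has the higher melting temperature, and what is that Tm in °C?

Primer P1: A+T=13, G+C=3 → Tm = 2(13)+4(3) = 38°C
Primer P2: A+T=5, G+C=10 → Tm = 2(5)+4(10) = 50°C
38°C vs 50°C → primer P2 is higher.

Primer P2, 50°C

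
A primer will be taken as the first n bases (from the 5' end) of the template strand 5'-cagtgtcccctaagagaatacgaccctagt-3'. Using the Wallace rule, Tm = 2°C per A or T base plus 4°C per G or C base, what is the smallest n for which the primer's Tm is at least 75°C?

First 24 bases: CAGTGTCCCCTAAGAGAATACGAC → Tm = 72°C (< 75°C)
First 25 bases: CAGTGTCCCCTAAGAGAATACGACC → Tm = 76°C (≥ 75°C)
Since every base adds ≥2°C, Tm only increases with n, so the threshold is first crossed at n = 25.

n = 25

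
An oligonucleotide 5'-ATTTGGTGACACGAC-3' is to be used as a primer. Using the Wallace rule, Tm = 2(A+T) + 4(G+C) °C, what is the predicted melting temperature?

Counting bases: C=3, T=4, G=4, A=4
AT pairs contribute 8, GC pairs contribute 7.
Tm = 4·7 + 2·8 = 28 + 16 = 44°C

44°C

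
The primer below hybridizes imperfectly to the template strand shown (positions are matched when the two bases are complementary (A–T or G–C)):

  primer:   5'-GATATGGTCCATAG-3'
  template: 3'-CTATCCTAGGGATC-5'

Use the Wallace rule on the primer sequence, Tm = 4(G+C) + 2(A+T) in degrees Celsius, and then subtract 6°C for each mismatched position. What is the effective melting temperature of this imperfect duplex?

Primer base counts: A=4, T=4, G=4, C=2 → A+T=8, G+C=6
Perfect-match Tm = 2(8) + 4(6) = 16 + 24 = 40°C
Mismatches (positions where the bases are not complementary): 3 (at positions 5, 7, 11)
Effective Tm = 40 − 3×6 = 40 − 18 = 22°C

22°C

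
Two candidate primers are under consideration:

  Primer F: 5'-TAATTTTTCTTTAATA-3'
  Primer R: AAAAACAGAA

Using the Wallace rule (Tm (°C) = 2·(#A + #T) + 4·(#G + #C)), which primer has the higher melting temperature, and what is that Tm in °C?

Primer F, 34°C

Primer F: A+T=15, G+C=1 → Tm = 2(15)+4(1) = 34°C
Primer R: A+T=8, G+C=2 → Tm = 2(8)+4(2) = 24°C
34°C vs 24°C → primer F is higher.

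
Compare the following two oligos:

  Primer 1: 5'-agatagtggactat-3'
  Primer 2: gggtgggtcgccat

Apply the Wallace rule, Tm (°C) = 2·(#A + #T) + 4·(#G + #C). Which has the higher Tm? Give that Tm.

Primer 2, 48°C

Primer 1: A+T=9, G+C=5 → Tm = 2(9)+4(5) = 38°C
Primer 2: A+T=4, G+C=10 → Tm = 2(4)+4(10) = 48°C
38°C vs 48°C → primer 2 is higher.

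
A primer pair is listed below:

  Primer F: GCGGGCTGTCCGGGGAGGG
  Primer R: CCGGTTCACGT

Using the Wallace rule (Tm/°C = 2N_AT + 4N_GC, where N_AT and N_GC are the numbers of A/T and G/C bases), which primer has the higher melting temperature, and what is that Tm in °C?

Primer F: A+T=3, G+C=16 → Tm = 2(3)+4(16) = 70°C
Primer R: A+T=4, G+C=7 → Tm = 2(4)+4(7) = 36°C
70°C vs 36°C → primer F is higher.

Primer F, 70°C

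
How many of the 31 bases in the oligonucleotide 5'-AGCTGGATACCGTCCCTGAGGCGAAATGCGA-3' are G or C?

18

A=8, T=5, C=8, G=10
Total G or C: 10 + 8 = 18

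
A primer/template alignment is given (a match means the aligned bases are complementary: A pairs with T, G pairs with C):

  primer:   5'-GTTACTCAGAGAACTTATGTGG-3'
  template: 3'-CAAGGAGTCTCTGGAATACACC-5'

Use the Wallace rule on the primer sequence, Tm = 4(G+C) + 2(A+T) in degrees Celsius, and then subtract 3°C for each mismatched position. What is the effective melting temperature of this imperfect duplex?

Primer base counts: A=6, T=7, G=6, C=3 → A+T=13, G+C=9
Perfect-match Tm = 2(13) + 4(9) = 26 + 36 = 62°C
Mismatches (positions where the bases are not complementary): 2 (at positions 4, 13)
Effective Tm = 62 − 2×3 = 62 − 6 = 56°C

56°C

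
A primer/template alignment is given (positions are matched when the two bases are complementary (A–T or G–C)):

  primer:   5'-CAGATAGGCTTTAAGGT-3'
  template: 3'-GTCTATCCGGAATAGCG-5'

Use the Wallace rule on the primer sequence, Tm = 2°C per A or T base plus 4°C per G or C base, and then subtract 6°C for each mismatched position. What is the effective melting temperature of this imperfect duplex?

Primer base counts: A=5, T=5, G=5, C=2 → A+T=10, G+C=7
Perfect-match Tm = 2(10) + 4(7) = 20 + 28 = 48°C
Mismatches (positions where the bases are not complementary): 4 (at positions 10, 14, 15, 17)
Effective Tm = 48 − 4×6 = 48 − 24 = 24°C

24°C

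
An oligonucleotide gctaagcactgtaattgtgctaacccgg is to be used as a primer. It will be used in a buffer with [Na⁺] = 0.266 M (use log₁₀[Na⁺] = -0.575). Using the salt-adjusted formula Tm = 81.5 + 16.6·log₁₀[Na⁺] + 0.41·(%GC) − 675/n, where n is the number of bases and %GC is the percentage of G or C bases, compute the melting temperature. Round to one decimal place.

Length n = 28. Base counts: G=7, T=7, A=7, C=7
G+C = 14, so %GC = 14/28 × 100 = 50%
Salt term: 16.6 × (-0.575) = -9.545
GC term: 0.41 × 50 = 20.5; length term: −675/28 = −24.107
Tm = 81.5 + (-9.545) + 20.5 − 24.107 = 68.348 → 68.3°C

68.3°C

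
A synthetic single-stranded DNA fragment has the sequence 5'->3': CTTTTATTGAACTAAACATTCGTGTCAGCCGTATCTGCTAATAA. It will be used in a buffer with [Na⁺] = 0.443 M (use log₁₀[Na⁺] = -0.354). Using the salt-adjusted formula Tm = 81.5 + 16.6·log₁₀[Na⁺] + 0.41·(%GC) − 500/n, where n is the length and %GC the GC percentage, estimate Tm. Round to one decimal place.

78.2°C

Length n = 44. A=13, C=9, T=16, G=6
G+C = 15, so %GC = 15/44 × 100 = 34.091%
Salt term: 16.6 × (-0.354) = -5.876
GC term: 0.41 × 34.091 = 13.977; length term: −500/44 = −11.364
Tm = 81.5 + (-5.876) + 13.977 − 11.364 = 78.237 → 78.2°C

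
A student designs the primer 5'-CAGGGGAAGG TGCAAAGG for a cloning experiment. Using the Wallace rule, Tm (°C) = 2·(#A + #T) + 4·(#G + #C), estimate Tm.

58°C

Base counts: T=1, C=2, A=6, G=9
AT pairs contribute 7, GC pairs contribute 11.
Tm = 4·11 + 2·7 = 44 + 14 = 58°C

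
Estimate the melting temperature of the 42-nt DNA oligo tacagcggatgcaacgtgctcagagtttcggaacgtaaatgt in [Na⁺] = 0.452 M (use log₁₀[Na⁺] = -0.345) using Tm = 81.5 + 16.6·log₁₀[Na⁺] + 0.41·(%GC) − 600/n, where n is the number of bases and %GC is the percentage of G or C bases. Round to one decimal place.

81.0°C

Length n = 42. Counting bases: G=12, T=10, C=8, A=12
G+C = 20, so %GC = 20/42 × 100 = 47.619%
Salt term: 16.6 × (-0.345) = -5.727
GC term: 0.41 × 47.619 = 19.524; length term: −600/42 = −14.286
Tm = 81.5 + (-5.727) + 19.524 − 14.286 = 81.011 → 81.0°C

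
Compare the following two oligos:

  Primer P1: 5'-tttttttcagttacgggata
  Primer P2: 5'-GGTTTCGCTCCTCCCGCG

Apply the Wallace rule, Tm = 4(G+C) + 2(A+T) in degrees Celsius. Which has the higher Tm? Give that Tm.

Primer P1: A+T=14, G+C=6 → Tm = 2(14)+4(6) = 52°C
Primer P2: A+T=5, G+C=13 → Tm = 2(5)+4(13) = 62°C
52°C vs 62°C → primer P2 is higher.

Primer P2, 62°C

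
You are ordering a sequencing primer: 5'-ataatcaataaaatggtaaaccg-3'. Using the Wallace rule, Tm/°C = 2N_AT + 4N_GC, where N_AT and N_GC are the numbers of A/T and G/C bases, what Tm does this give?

T=5, G=3, C=3, A=12
So N_AT = 17 and N_GC = 6.
Tm = 2(17) + 4(6) = 34 + 24 = 58°C

58°C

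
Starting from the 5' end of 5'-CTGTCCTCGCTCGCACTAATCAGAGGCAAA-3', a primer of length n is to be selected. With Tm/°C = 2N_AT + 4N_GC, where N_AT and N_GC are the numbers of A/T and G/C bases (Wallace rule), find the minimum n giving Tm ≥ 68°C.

First 21 bases: CTGTCCTCGCTCGCACTAATC → Tm = 66°C (< 68°C)
First 22 bases: CTGTCCTCGCTCGCACTAATCA → Tm = 68°C (≥ 68°C)
Since every base adds ≥2°C, Tm only increases with n, so the threshold is first crossed at n = 22.

n = 22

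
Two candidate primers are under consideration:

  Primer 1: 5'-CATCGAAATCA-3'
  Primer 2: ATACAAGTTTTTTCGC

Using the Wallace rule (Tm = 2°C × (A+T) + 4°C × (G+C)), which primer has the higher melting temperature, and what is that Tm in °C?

Primer 2, 42°C

Primer 1: A+T=7, G+C=4 → Tm = 2(7)+4(4) = 30°C
Primer 2: A+T=11, G+C=5 → Tm = 2(11)+4(5) = 42°C
30°C vs 42°C → primer 2 is higher.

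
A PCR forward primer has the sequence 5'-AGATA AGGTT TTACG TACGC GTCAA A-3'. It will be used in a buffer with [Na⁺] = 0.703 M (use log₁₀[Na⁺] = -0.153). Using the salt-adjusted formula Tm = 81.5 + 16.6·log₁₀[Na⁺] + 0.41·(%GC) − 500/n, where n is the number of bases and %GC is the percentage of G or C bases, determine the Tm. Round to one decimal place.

75.5°C

Length n = 26. Scanning the sequence gives C=4, A=9, T=7, G=6.
G+C = 10, so %GC = 10/26 × 100 = 38.462%
Salt term: 16.6 × (-0.153) = -2.54
GC term: 0.41 × 38.462 = 15.769; length term: −500/26 = −19.231
Tm = 81.5 + (-2.54) + 15.769 − 19.231 = 75.498 → 75.5°C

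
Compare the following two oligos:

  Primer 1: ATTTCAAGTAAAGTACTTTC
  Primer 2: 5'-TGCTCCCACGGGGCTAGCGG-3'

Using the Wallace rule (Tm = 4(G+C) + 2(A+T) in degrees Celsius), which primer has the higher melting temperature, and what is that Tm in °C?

Primer 2, 70°C

Primer 1: A+T=15, G+C=5 → Tm = 2(15)+4(5) = 50°C
Primer 2: A+T=5, G+C=15 → Tm = 2(5)+4(15) = 70°C
50°C vs 70°C → primer 2 is higher.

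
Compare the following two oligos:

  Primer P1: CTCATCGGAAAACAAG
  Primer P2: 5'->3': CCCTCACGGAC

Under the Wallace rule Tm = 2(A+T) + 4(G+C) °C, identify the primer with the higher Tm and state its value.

Primer P1: A+T=9, G+C=7 → Tm = 2(9)+4(7) = 46°C
Primer P2: A+T=3, G+C=8 → Tm = 2(3)+4(8) = 38°C
46°C vs 38°C → primer P1 is higher.

Primer P1, 46°C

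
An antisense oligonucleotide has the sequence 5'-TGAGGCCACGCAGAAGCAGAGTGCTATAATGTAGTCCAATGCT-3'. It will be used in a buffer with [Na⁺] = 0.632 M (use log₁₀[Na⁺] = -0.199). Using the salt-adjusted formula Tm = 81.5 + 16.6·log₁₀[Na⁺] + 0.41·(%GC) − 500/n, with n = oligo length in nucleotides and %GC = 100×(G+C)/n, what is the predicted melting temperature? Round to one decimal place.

Length n = 43. T=9, C=9, A=13, G=12
G+C = 21, so %GC = 21/43 × 100 = 48.837%
Salt term: 16.6 × (-0.199) = -3.303
GC term: 0.41 × 48.837 = 20.023; length term: −500/43 = −11.628
Tm = 81.5 + (-3.303) + 20.023 − 11.628 = 86.592 → 86.6°C

86.6°C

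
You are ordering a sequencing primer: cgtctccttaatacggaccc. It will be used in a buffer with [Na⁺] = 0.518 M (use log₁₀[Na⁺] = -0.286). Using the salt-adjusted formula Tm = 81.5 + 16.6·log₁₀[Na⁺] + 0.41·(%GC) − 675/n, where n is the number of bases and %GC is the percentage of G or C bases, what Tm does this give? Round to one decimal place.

65.6°C

Length n = 20. Counting bases: A=4, T=5, C=8, G=3
G+C = 11, so %GC = 11/20 × 100 = 55%
Salt term: 16.6 × (-0.286) = -4.748
GC term: 0.41 × 55 = 22.55; length term: −675/20 = −33.75
Tm = 81.5 + (-4.748) + 22.55 − 33.75 = 65.552 → 65.6°C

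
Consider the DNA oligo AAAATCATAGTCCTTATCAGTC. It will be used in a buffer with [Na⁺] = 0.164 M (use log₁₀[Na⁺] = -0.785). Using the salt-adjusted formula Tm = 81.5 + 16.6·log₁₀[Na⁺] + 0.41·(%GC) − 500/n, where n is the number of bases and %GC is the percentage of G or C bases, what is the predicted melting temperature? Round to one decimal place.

Length n = 22. C=5, A=8, G=2, T=7
G+C = 7, so %GC = 7/22 × 100 = 31.818%
Salt term: 16.6 × (-0.785) = -13.031
GC term: 0.41 × 31.818 = 13.045; length term: −500/22 = −22.727
Tm = 81.5 + (-13.031) + 13.045 − 22.727 = 58.787 → 58.8°C

58.8°C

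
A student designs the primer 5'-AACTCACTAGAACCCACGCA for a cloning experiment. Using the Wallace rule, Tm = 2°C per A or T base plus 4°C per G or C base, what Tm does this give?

Counting bases: T=2, A=8, G=2, C=8
So N_AT = 10 and N_GC = 10.
Tm = 4·10 + 2·10 = 40 + 20 = 60°C

60°C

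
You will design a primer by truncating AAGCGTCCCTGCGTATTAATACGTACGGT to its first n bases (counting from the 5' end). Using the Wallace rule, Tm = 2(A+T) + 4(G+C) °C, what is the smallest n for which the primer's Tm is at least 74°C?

First 25 bases: AAGCGTCCCTGCGTATTAATACGTA → Tm = 72°C (< 74°C)
First 26 bases: AAGCGTCCCTGCGTATTAATACGTAC → Tm = 76°C (≥ 74°C)
Since every base adds ≥2°C, Tm only increases with n, so the threshold is first crossed at n = 26.

n = 26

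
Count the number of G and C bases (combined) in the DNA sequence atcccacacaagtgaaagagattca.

Counting bases: G=4, A=11, T=4, C=6
G+C = 4 + 6 = 10

10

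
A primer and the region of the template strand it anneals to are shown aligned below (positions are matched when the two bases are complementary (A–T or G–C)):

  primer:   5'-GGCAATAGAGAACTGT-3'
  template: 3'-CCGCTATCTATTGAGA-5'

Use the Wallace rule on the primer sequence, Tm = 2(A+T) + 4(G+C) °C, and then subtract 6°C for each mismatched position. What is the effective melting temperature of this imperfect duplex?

Primer base counts: A=6, T=3, G=5, C=2 → A+T=9, G+C=7
Perfect-match Tm = 2(9) + 4(7) = 18 + 28 = 46°C
Mismatches (positions where the bases are not complementary): 3 (at positions 4, 10, 15)
Effective Tm = 46 − 3×6 = 46 − 18 = 28°C

28°C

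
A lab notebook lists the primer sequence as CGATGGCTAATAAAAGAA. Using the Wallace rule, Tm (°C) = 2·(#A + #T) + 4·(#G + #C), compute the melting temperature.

48°C

Base counts: A=9, G=4, T=3, C=2
A+T = 12, G+C = 6
Tm = 2×12 + 4×6 = 48°C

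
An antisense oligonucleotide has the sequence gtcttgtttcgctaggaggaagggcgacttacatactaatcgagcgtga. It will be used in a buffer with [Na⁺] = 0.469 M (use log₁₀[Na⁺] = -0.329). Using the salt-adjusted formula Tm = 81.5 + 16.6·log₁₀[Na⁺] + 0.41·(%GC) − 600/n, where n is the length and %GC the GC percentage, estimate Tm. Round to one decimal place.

Length n = 49. Base counts: A=12, C=9, G=15, T=13
G+C = 24, so %GC = 24/49 × 100 = 48.98%
Salt term: 16.6 × (-0.329) = -5.461
GC term: 0.41 × 48.98 = 20.082; length term: −600/49 = −12.245
Tm = 81.5 + (-5.461) + 20.082 − 12.245 = 83.876 → 83.9°C

83.9°C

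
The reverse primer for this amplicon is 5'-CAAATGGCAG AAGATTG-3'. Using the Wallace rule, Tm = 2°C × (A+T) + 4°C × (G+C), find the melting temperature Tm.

48°C

Counting bases: T=3, G=5, C=2, A=7
A+T = 10, G+C = 7
Tm = 2×10 + 4×7 = 48°C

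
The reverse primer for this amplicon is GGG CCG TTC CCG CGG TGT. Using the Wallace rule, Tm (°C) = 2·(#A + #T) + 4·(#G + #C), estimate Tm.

Counting bases: T=4, A=0, C=6, G=8
So N_AT = 4 and N_GC = 14.
Tm = 2×4 + 4×14 = 64°C

64°C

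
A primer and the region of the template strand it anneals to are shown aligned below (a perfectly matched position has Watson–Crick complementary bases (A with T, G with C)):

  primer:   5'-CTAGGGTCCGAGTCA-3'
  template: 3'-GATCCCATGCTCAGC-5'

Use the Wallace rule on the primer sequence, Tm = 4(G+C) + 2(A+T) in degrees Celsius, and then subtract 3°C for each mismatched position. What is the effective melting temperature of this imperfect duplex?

42°C

Primer base counts: A=3, T=3, G=5, C=4 → A+T=6, G+C=9
Perfect-match Tm = 2(6) + 4(9) = 12 + 36 = 48°C
Mismatches (positions where the bases are not complementary): 2 (at positions 8, 15)
Effective Tm = 48 − 2×3 = 48 − 6 = 42°C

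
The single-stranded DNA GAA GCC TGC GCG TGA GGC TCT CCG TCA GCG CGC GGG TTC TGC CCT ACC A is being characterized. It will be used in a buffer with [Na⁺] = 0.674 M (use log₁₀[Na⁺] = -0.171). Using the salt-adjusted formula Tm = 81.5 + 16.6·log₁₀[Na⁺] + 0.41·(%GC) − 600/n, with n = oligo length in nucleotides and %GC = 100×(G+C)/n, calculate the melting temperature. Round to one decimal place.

Length n = 49. Scanning the sequence gives G=16, A=6, C=18, T=9.
G+C = 34, so %GC = 34/49 × 100 = 69.388%
Salt term: 16.6 × (-0.171) = -2.839
GC term: 0.41 × 69.388 = 28.449; length term: −600/49 = −12.245
Tm = 81.5 + (-2.839) + 28.449 − 12.245 = 94.865 → 94.9°C

94.9°C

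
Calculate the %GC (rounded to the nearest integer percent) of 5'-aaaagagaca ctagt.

33%

Base counts: C=2, T=2, G=3, A=8
G+C = 3 + 2 = 5 out of 15 bases
%GC = 5/15 × 100 = 33.33% ≈ 33%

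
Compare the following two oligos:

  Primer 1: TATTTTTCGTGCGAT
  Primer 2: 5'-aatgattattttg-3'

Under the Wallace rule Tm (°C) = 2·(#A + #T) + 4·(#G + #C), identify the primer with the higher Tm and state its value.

Primer 1, 40°C

Primer 1: A+T=10, G+C=5 → Tm = 2(10)+4(5) = 40°C
Primer 2: A+T=11, G+C=2 → Tm = 2(11)+4(2) = 30°C
40°C vs 30°C → primer 1 is higher.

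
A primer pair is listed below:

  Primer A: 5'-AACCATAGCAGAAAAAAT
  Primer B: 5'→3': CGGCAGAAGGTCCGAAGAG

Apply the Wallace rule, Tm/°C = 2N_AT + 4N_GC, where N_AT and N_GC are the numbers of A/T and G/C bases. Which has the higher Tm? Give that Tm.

Primer A: A+T=13, G+C=5 → Tm = 2(13)+4(5) = 46°C
Primer B: A+T=7, G+C=12 → Tm = 2(7)+4(12) = 62°C
46°C vs 62°C → primer B is higher.

Primer B, 62°C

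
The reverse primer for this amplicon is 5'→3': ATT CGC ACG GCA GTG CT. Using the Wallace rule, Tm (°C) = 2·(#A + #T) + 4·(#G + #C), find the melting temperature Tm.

Counting bases: G=5, C=5, T=4, A=3
A+T = 7, G+C = 10
Tm = 2(7) + 4(10) = 14 + 40 = 54°C

54°C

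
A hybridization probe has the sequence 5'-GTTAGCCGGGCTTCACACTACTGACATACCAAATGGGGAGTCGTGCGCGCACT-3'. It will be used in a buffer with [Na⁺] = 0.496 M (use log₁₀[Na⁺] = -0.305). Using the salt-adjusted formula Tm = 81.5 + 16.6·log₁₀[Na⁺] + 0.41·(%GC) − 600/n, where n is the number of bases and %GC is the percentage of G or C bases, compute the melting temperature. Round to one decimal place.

Length n = 53. Counting bases: G=15, T=11, C=15, A=12
G+C = 30, so %GC = 30/53 × 100 = 56.604%
Salt term: 16.6 × (-0.305) = -5.063
GC term: 0.41 × 56.604 = 23.208; length term: −600/53 = −11.321
Tm = 81.5 + (-5.063) + 23.208 − 11.321 = 88.324 → 88.3°C

88.3°C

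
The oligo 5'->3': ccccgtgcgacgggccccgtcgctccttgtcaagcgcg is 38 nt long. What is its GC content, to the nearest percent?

Scanning the sequence gives C=17, G=12, A=3, T=6.
G+C = 12 + 17 = 29 out of 38 bases
%GC = 29/38 × 100 = 76.32% ≈ 76%

76%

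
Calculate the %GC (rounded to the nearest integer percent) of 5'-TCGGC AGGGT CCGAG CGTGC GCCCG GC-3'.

81%

C=10, A=2, T=3, G=12
G+C = 12 + 10 = 22 out of 27 bases
%GC = 22/27 × 100 = 81.48% ≈ 81%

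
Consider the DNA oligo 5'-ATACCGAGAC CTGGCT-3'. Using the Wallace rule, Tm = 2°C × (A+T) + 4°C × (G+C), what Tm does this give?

50°C

Counting bases: A=4, G=4, T=3, C=5
A+T = 7, G+C = 9
Tm = 2×7 + 4×9 = 50°C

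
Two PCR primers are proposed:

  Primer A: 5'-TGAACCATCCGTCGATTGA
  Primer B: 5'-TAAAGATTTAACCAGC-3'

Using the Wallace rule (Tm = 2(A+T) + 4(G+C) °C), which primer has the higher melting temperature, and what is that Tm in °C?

Primer A, 56°C

Primer A: A+T=10, G+C=9 → Tm = 2(10)+4(9) = 56°C
Primer B: A+T=11, G+C=5 → Tm = 2(11)+4(5) = 42°C
56°C vs 42°C → primer A is higher.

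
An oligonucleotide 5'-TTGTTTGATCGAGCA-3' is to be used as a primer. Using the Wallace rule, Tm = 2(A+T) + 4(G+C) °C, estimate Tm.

Scanning the sequence gives A=3, C=2, T=6, G=4.
AT pairs contribute 9, GC pairs contribute 6.
Tm = 4·6 + 2·9 = 24 + 18 = 42°C

42°C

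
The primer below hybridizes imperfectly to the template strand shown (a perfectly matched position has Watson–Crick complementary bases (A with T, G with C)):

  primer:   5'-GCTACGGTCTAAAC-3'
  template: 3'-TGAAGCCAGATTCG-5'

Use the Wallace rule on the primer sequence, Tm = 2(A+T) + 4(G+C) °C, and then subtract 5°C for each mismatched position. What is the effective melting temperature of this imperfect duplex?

Primer base counts: A=4, T=3, G=3, C=4 → A+T=7, G+C=7
Perfect-match Tm = 2(7) + 4(7) = 14 + 28 = 42°C
Mismatches (positions where the bases are not complementary): 3 (at positions 1, 4, 13)
Effective Tm = 42 − 3×5 = 42 − 15 = 27°C

27°C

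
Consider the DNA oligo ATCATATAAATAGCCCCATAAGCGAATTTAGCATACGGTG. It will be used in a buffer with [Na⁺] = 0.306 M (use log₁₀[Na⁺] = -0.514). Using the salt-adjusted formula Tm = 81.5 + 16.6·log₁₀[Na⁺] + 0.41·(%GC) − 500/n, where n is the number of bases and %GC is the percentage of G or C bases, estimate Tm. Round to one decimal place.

Length n = 40. Scanning the sequence gives G=7, A=15, C=8, T=10.
G+C = 15, so %GC = 15/40 × 100 = 37.5%
Salt term: 16.6 × (-0.514) = -8.532
GC term: 0.41 × 37.5 = 15.375; length term: −500/40 = −12.5
Tm = 81.5 + (-8.532) + 15.375 − 12.5 = 75.843 → 75.8°C

75.8°C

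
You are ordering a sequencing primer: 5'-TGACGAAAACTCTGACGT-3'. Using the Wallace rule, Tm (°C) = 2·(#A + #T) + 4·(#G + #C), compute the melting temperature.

Scanning the sequence gives C=4, G=4, A=6, T=4.
AT pairs contribute 10, GC pairs contribute 8.
Tm = 4·8 + 2·10 = 32 + 20 = 52°C

52°C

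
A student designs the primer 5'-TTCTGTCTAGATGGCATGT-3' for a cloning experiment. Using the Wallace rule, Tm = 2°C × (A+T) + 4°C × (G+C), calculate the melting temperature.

Scanning the sequence gives C=3, A=3, G=5, T=8.
AT pairs contribute 11, GC pairs contribute 8.
Tm = 2×11 + 4×8 = 54°C

54°C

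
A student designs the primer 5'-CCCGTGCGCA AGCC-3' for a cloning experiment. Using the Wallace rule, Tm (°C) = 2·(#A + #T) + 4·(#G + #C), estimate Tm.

Base counts: G=4, T=1, C=7, A=2
AT pairs contribute 3, GC pairs contribute 11.
Tm = 4·11 + 2·3 = 44 + 6 = 50°C

50°C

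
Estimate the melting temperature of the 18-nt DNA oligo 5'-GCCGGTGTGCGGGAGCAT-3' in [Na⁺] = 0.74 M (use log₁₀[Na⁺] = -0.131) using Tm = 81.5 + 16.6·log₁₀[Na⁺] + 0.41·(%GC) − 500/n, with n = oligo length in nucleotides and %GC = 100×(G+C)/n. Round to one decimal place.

Length n = 18. Base counts: T=3, C=4, A=2, G=9
G+C = 13, so %GC = 13/18 × 100 = 72.222%
Salt term: 16.6 × (-0.131) = -2.175
GC term: 0.41 × 72.222 = 29.611; length term: −500/18 = −27.778
Tm = 81.5 + (-2.175) + 29.611 − 27.778 = 81.158 → 81.2°C

81.2°C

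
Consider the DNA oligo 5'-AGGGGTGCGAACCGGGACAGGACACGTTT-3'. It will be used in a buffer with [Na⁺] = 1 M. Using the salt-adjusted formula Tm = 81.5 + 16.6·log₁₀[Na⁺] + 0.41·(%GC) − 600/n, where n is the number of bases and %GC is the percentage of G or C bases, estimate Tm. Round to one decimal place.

86.3°C

Length n = 29. Counting bases: T=4, A=7, G=12, C=6
G+C = 18, so %GC = 18/29 × 100 = 62.069%
Salt term: 16.6 × (0) = 0
GC term: 0.41 × 62.069 = 25.448; length term: −600/29 = −20.69
Tm = 81.5 + (0) + 25.448 − 20.69 = 86.258 → 86.3°C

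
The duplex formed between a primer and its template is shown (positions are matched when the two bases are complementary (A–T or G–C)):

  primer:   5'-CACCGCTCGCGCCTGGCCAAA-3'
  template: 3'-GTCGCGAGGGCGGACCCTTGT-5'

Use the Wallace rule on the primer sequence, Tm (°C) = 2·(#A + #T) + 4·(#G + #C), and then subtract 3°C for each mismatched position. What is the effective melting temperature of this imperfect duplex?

57°C

Primer base counts: A=4, T=2, G=5, C=10 → A+T=6, G+C=15
Perfect-match Tm = 2(6) + 4(15) = 12 + 60 = 72°C
Mismatches (positions where the bases are not complementary): 5 (at positions 3, 9, 17, 18, 20)
Effective Tm = 72 − 5×3 = 72 − 15 = 57°C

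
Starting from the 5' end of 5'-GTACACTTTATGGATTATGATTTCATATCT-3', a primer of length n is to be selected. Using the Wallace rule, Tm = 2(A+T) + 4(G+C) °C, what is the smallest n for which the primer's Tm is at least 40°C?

First 14 bases: GTACACTTTATGGA → Tm = 38°C (< 40°C)
First 15 bases: GTACACTTTATGGAT → Tm = 40°C (≥ 40°C)
Since every base adds ≥2°C, Tm only increases with n, so the threshold is first crossed at n = 15.

n = 15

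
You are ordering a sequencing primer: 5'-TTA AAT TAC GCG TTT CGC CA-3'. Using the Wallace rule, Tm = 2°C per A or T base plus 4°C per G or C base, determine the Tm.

56°C

Counting bases: A=5, C=5, G=3, T=7
AT pairs contribute 12, GC pairs contribute 8.
Tm = 2×12 + 4×8 = 56°C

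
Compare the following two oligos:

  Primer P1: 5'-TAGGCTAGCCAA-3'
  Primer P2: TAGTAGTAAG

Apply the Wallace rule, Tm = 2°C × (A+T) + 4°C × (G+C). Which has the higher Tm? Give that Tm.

Primer P1, 36°C

Primer P1: A+T=6, G+C=6 → Tm = 2(6)+4(6) = 36°C
Primer P2: A+T=7, G+C=3 → Tm = 2(7)+4(3) = 26°C
36°C vs 26°C → primer P1 is higher.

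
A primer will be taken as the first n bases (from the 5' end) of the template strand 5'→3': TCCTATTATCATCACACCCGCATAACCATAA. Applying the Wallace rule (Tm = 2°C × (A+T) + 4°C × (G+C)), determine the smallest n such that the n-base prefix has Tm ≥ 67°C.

First 23 bases: TCCTATTATCATCACACCCGCAT → Tm = 66°C (< 67°C)
First 24 bases: TCCTATTATCATCACACCCGCATA → Tm = 68°C (≥ 67°C)
Each additional base adds 2°C (A/T) or 4°C (G/C), so Tm is non-decreasing in n; n = 24 is the first length to reach 67°C.

n = 24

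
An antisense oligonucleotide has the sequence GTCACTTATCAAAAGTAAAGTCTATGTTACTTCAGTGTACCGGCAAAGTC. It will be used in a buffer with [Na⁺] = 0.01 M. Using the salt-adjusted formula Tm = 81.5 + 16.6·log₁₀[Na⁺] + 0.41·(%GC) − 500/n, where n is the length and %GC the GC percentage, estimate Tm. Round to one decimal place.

53.9°C

Length n = 50. Counting bases: C=10, A=16, G=9, T=15
G+C = 19, so %GC = 19/50 × 100 = 38%
Salt term: 16.6 × (-2) = -33.2
GC term: 0.41 × 38 = 15.58; length term: −500/50 = −10
Tm = 81.5 + (-33.2) + 15.58 − 10 = 53.88 → 53.9°C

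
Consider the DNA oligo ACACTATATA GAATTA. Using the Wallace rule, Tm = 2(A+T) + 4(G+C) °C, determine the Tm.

Counting bases: A=8, T=5, G=1, C=2
AT pairs contribute 13, GC pairs contribute 3.
Tm = 2(13) + 4(3) = 26 + 12 = 38°C

38°C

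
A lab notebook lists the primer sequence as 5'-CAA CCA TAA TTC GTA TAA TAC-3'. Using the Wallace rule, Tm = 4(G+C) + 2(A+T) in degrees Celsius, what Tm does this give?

Base counts: T=6, G=1, C=5, A=9
AT pairs contribute 15, GC pairs contribute 6.
Tm = 2×15 + 4×6 = 54°C

54°C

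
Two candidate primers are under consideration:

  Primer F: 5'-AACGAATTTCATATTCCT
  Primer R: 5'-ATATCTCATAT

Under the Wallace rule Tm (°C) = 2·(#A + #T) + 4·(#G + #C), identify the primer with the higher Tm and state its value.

Primer F, 46°C

Primer F: A+T=13, G+C=5 → Tm = 2(13)+4(5) = 46°C
Primer R: A+T=9, G+C=2 → Tm = 2(9)+4(2) = 26°C
46°C vs 26°C → primer F is higher.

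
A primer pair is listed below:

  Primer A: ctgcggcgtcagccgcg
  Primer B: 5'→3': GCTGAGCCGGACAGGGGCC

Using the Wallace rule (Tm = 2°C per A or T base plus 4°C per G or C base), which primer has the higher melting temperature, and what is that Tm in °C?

Primer A: A+T=3, G+C=14 → Tm = 2(3)+4(14) = 62°C
Primer B: A+T=4, G+C=15 → Tm = 2(4)+4(15) = 68°C
62°C vs 68°C → primer B is higher.

Primer B, 68°C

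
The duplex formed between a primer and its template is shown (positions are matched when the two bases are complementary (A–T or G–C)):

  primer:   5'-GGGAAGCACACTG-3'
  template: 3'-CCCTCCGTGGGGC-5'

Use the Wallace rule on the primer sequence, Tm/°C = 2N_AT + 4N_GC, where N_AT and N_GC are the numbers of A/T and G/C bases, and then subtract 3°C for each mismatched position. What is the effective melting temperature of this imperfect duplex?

Primer base counts: A=4, T=1, G=5, C=3 → A+T=5, G+C=8
Perfect-match Tm = 2(5) + 4(8) = 10 + 32 = 42°C
Mismatches (positions where the bases are not complementary): 3 (at positions 5, 10, 12)
Effective Tm = 42 − 3×3 = 42 − 9 = 33°C

33°C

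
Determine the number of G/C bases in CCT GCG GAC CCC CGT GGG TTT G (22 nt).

Counting bases: G=8, A=1, C=8, T=5
Total G or C: 8 + 8 = 16

16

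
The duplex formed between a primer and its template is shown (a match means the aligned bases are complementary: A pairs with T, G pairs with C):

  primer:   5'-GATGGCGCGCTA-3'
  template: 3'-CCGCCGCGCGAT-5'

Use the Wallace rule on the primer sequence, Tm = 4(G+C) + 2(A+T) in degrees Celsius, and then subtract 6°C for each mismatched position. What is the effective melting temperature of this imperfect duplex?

Primer base counts: A=2, T=2, G=5, C=3 → A+T=4, G+C=8
Perfect-match Tm = 2(4) + 4(8) = 8 + 32 = 40°C
Mismatches (positions where the bases are not complementary): 2 (at positions 2, 3)
Effective Tm = 40 − 2×6 = 40 − 12 = 28°C

28°C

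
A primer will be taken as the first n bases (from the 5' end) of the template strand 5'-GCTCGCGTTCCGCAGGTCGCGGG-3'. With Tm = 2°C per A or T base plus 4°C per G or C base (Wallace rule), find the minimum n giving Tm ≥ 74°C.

n = 21

First 20 bases: GCTCGCGTTCCGCAGGTCGC → Tm = 70°C (< 74°C)
First 21 bases: GCTCGCGTTCCGCAGGTCGCG → Tm = 74°C (≥ 74°C)
Since every base adds ≥2°C, Tm only increases with n, so the threshold is first crossed at n = 21.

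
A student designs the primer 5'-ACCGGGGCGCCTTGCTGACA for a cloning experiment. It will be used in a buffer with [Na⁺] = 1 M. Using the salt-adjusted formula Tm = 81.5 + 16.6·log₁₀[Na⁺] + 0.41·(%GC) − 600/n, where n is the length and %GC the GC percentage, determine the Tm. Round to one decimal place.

80.2°C

Length n = 20. Base counts: C=7, T=3, G=7, A=3
G+C = 14, so %GC = 14/20 × 100 = 70%
Salt term: 16.6 × (0) = 0
GC term: 0.41 × 70 = 28.7; length term: −600/20 = −30
Tm = 81.5 + (0) + 28.7 − 30 = 80.2 → 80.2°C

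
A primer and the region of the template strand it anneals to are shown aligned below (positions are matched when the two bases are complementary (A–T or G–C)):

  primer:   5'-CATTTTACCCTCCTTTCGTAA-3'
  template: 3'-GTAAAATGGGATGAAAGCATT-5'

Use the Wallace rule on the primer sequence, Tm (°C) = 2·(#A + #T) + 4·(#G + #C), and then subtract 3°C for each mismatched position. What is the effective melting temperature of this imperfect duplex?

55°C

Primer base counts: A=4, T=9, G=1, C=7 → A+T=13, G+C=8
Perfect-match Tm = 2(13) + 4(8) = 26 + 32 = 58°C
Mismatches (positions where the bases are not complementary): 1 (at position 12)
Effective Tm = 58 − 1×3 = 58 − 3 = 55°C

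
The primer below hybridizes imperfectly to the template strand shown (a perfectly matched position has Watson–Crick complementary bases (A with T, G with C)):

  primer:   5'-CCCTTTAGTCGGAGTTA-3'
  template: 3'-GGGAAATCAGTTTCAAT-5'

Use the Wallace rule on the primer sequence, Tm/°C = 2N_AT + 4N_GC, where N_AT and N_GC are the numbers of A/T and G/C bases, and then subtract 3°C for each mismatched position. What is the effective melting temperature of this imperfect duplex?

44°C

Primer base counts: A=3, T=6, G=4, C=4 → A+T=9, G+C=8
Perfect-match Tm = 2(9) + 4(8) = 18 + 32 = 50°C
Mismatches (positions where the bases are not complementary): 2 (at positions 11, 12)
Effective Tm = 50 − 2×3 = 50 − 6 = 44°C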